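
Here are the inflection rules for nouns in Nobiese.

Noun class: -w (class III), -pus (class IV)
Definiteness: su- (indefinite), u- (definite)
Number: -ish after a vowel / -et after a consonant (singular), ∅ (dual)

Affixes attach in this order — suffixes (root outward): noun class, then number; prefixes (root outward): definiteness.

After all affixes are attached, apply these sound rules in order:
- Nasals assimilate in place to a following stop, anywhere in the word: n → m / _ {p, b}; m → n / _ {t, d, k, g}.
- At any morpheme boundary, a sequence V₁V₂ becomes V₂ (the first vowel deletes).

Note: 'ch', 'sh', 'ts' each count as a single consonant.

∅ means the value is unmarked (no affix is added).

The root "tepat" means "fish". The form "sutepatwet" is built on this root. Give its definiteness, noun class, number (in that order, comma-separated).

indefinite, class III, singular

Segment: su-tepat-w-et.
definiteness: su- → indefinite.
noun class: -w → class III.
number: -ish/et → singular.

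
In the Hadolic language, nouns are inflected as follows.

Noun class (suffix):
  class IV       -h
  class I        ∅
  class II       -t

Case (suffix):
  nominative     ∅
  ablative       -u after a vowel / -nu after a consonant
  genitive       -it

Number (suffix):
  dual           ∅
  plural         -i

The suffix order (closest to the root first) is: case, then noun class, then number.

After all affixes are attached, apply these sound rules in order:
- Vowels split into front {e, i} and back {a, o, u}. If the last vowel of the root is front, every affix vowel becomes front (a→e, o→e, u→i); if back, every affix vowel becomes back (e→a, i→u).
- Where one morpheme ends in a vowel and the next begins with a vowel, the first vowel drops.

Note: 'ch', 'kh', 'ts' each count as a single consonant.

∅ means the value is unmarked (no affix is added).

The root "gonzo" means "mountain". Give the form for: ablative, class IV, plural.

Attach case ablative -u (after vowel 'o') → gonzou.
Attach noun class class IV -h → gonzouh.
Attach number plural -i → gonzouhi.
Apply vowel harmony: gonzouhi → gonzouhu.
Apply vowel deletion: gonzouhu → gonzuhu.

gonzuhu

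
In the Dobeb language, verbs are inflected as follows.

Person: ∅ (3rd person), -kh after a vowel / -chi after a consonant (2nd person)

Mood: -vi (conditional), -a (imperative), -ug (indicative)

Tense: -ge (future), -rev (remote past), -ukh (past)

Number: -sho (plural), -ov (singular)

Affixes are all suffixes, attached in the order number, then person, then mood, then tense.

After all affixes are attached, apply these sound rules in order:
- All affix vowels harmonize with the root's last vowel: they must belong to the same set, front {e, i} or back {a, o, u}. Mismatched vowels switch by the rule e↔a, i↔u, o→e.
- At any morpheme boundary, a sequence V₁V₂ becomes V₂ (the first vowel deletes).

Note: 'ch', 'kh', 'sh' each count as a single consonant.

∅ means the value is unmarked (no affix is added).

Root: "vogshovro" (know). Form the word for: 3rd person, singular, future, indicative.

vogshovrovugga

Attach number singular -ov → vogshovroov.
person = 3rd person: zero marking, form stays vogshovroov.
Attach mood indicative -ug → vogshovroovug.
Attach tense future -ge → vogshovroovugge.
Apply vowel harmony: vogshovroovugge → vogshovroovugga.
Apply vowel deletion: vogshovroovugga → vogshovrovugga.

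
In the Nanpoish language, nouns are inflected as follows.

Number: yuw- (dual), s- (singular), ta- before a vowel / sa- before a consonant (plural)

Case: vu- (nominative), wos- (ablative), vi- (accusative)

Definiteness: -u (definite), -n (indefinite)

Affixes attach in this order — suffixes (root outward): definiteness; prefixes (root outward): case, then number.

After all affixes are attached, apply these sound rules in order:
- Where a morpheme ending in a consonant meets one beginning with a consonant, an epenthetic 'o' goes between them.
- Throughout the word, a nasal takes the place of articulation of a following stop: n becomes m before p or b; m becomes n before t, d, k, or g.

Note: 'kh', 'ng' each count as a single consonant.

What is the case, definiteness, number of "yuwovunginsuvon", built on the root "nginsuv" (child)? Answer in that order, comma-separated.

nominative, indefinite, dual

Segment: yuw-vu-nginsuv-n.
case: vu- → nominative.
definiteness: -n → indefinite.
number: yuw- → dual.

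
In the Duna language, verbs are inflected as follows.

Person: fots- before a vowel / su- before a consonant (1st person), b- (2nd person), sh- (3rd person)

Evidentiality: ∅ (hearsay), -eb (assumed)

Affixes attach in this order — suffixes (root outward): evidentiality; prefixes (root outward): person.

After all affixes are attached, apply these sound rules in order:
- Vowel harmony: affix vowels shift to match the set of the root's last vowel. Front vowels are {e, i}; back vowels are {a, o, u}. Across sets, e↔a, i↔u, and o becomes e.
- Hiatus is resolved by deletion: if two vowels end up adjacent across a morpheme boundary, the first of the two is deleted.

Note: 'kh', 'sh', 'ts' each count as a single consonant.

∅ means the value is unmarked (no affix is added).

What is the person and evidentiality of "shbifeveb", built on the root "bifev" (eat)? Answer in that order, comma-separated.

3rd person, assumed

Segment: sh-bifev-eb.
person: sh- → 3rd person.
evidentiality: -eb → assumed.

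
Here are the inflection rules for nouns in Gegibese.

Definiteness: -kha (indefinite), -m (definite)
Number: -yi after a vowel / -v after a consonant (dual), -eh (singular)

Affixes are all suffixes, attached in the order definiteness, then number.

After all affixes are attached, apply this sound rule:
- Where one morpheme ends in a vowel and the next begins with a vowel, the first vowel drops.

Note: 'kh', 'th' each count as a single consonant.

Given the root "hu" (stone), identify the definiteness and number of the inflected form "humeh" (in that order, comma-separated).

definite, singular

Segment: hu-m-eh.
definiteness: -m → definite.
number: -eh → singular.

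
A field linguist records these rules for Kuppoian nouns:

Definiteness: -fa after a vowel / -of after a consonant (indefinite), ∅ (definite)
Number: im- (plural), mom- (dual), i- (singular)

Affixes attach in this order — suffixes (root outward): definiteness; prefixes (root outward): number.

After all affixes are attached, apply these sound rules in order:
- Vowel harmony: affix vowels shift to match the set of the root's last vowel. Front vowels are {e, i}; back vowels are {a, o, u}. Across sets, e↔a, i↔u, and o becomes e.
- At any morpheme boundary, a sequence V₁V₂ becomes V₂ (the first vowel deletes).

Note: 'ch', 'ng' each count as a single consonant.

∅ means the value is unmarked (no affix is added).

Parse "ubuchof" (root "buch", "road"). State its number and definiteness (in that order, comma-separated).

Segment: i-buch-of.
number: i- → singular.
definiteness: -fa/of → indefinite.

singular, indefinite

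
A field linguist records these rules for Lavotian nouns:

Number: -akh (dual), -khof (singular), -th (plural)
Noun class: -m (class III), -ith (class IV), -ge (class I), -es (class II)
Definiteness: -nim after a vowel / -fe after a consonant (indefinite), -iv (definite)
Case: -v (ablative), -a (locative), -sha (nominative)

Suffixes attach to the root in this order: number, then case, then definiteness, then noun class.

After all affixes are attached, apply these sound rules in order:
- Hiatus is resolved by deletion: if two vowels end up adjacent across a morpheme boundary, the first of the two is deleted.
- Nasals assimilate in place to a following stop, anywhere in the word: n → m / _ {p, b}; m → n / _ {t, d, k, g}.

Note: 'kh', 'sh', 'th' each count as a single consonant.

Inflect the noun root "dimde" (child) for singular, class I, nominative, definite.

Attach number singular -khof → dimdekhof.
Attach case nominative -sha → dimdekhofsha.
Attach definiteness definite -iv → dimdekhofshaiv.
Attach noun class class I -ge → dimdekhofshaivge.
Apply vowel deletion: dimdekhofshaivge → dimdekhofshivge.
Apply nasal assimilation: dimdekhofshivge → dindekhofshivge.

dindekhofshivge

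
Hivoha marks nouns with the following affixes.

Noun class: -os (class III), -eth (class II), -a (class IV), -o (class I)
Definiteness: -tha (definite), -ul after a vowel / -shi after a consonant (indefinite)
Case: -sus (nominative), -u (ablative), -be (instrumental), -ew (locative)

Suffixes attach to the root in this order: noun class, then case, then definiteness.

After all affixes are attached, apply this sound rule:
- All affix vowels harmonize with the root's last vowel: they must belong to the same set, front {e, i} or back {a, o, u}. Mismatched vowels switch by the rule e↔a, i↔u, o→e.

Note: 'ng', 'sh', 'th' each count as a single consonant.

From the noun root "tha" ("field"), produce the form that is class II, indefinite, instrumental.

thaathbaul

Attach noun class class II -eth → thaeth.
Attach case instrumental -be → thaethbe.
Attach definiteness indefinite -ul (after vowel 'e') → thaethbeul.
Apply vowel harmony: thaethbeul → thaathbaul.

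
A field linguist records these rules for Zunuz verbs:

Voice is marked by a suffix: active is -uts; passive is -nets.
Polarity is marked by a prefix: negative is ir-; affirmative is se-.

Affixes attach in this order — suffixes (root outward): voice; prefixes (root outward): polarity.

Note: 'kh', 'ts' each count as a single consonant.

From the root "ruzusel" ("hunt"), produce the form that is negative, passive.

irruzuselnets

Attach polarity negative ir- → irruzusel.
Attach voice passive -nets → irruzuselnets.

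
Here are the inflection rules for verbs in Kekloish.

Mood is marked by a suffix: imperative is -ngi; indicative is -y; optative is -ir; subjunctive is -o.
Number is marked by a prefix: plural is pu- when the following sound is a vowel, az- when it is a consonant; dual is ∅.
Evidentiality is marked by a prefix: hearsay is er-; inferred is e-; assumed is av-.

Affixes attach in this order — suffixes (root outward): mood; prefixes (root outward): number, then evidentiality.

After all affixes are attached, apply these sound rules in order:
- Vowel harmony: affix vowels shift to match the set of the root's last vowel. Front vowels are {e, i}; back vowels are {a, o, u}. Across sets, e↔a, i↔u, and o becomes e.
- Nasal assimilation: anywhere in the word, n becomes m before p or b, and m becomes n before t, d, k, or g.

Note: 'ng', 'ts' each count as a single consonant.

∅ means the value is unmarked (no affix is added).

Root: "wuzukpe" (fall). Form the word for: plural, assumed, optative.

evezwuzukpeir

Attach mood optative -ir → wuzukpeir.
Attach number plural az- (before consonant 'w') → azwuzukpeir.
Attach evidentiality assumed av- → avazwuzukpeir.
Apply vowel harmony: avazwuzukpeir → evezwuzukpeir.
Nasal assimilation: no change.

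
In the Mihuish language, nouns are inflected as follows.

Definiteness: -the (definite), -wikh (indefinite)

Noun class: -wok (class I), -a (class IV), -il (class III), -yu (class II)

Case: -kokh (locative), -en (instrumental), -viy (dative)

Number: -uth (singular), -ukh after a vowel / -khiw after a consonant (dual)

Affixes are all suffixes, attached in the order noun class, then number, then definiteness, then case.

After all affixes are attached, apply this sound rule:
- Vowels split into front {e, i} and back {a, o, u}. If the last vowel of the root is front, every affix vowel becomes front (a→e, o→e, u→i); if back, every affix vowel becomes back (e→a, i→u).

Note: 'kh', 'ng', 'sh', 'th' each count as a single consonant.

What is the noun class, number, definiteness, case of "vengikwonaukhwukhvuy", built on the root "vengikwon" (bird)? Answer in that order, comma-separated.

Segment: vengikwon-a-ukh-wikh-viy.
noun class: -a → class IV.
number: -ukh/khiw → dual.
definiteness: -wikh → indefinite.
case: -viy → dative.

class IV, dual, indefinite, dative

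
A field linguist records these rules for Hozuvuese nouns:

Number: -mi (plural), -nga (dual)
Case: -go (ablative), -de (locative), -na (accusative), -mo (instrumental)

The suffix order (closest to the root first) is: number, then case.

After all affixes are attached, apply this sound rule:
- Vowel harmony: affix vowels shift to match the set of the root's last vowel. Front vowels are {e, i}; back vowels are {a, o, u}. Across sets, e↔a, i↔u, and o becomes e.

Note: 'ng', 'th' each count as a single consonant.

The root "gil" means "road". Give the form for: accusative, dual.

gilngene

Attach number dual -nga → gilnga.
Attach case accusative -na → gilngana.
Apply vowel harmony: gilngana → gilngene.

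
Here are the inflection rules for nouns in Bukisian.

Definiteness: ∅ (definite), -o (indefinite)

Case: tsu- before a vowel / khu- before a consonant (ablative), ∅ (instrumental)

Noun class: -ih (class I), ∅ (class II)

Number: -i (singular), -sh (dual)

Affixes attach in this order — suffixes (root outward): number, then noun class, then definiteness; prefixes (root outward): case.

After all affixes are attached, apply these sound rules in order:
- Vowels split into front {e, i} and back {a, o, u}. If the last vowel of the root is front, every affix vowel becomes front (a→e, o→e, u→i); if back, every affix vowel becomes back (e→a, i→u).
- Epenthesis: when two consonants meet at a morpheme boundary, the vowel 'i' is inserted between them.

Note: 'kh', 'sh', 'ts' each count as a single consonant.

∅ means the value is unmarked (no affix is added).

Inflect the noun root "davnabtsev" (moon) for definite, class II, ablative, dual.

khidavnabtsevish

Attach number dual -sh → davnabtsevsh.
noun class = class II: zero marking, form stays davnabtsevsh.
definiteness = definite: zero marking, form stays davnabtsevsh.
Attach case ablative khu- (before consonant 'd') → khudavnabtsevsh.
Apply vowel harmony: khudavnabtsevsh → khidavnabtsevsh.
Apply epenthesis: khidavnabtsevsh → khidavnabtsevish.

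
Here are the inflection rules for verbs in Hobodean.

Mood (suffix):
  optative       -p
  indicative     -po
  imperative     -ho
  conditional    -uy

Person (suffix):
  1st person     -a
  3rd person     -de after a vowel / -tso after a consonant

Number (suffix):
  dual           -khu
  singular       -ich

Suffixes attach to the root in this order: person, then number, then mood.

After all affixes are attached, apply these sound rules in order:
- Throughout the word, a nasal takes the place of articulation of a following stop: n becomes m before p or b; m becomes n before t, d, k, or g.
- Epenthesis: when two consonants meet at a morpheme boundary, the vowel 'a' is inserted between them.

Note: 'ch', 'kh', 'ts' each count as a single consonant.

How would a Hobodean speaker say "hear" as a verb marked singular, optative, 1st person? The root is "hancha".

Attach person 1st person -a → hanchaa.
Attach number singular -ich → hanchaaich.
Attach mood optative -p → hanchaaichp.
Nasal assimilation: no change.
Apply epenthesis: hanchaaichp → hanchaaichap.

hanchaaichap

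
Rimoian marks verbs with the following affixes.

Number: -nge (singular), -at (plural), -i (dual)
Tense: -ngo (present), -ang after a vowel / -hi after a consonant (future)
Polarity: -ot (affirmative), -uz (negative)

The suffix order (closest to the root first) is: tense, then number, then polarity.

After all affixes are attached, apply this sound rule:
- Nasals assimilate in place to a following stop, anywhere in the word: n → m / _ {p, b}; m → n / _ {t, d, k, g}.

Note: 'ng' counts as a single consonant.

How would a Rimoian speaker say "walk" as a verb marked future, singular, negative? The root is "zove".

zoveangngeuz

Attach tense future -ang (after vowel 'e') → zoveang.
Attach number singular -nge → zoveangnge.
Attach polarity negative -uz → zoveangngeuz.
Nasal assimilation: no change.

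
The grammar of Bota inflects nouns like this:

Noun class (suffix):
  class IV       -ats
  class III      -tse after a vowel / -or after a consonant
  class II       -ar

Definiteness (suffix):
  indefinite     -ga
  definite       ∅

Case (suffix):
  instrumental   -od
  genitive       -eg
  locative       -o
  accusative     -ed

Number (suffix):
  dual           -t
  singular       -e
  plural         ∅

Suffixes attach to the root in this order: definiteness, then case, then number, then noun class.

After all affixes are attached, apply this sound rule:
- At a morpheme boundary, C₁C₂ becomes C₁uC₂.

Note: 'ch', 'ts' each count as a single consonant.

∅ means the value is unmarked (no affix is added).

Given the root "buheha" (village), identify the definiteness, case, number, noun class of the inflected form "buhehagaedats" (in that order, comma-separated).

indefinite, accusative, plural, class IV

Segment: buheha-ga-ed-ats.
definiteness: -ga → indefinite.
case: -ed → accusative.
number: ∅ → plural.
noun class: -ats → class IV.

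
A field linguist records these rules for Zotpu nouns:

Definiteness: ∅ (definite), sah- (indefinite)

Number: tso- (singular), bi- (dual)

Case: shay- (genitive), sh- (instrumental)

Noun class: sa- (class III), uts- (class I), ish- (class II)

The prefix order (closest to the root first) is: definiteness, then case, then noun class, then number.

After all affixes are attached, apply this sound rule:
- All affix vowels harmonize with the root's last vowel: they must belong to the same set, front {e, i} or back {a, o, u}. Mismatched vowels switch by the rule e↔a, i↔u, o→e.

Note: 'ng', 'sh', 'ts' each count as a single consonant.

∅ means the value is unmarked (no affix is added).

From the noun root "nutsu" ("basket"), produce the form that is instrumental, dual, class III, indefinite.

Attach definiteness indefinite sah- → sahnutsu.
Attach case instrumental sh- → shsahnutsu.
Attach noun class class III sa- → sashsahnutsu.
Attach number dual bi- → bisashsahnutsu.
Apply vowel harmony: bisashsahnutsu → busashsahnutsu.

busashsahnutsu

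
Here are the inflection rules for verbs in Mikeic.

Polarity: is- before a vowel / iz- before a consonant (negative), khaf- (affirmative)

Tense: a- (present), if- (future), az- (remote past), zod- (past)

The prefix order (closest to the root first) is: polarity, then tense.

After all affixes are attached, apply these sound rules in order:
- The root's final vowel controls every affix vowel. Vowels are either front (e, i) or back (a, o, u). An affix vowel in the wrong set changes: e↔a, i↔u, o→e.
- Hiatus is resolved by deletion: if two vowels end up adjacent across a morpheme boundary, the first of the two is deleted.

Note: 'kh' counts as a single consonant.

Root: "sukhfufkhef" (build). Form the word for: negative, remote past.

ezizsukhfufkhef

Attach polarity negative iz- (before consonant 's') → izsukhfufkhef.
Attach tense remote past az- → azizsukhfufkhef.
Apply vowel harmony: azizsukhfufkhef → ezizsukhfufkhef.
Vowel deletion: no change.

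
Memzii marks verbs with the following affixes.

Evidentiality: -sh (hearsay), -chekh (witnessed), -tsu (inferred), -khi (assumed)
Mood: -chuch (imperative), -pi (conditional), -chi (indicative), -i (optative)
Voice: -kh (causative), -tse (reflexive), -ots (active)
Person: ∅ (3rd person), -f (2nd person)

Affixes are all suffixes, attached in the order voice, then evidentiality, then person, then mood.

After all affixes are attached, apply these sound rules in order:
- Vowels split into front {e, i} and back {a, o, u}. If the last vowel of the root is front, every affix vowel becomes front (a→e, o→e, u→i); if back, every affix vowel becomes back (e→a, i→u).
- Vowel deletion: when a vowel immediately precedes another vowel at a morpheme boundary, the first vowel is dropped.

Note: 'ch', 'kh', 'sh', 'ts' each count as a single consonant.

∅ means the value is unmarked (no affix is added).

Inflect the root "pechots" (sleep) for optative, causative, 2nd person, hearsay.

Attach voice causative -kh → pechotskh.
Attach evidentiality hearsay -sh → pechotskhsh.
Attach person 2nd person -f → pechotskhshf.
Attach mood optative -i → pechotskhshfi.
Apply vowel harmony: pechotskhshfi → pechotskhshfu.
Vowel deletion: no change.

pechotskhshfu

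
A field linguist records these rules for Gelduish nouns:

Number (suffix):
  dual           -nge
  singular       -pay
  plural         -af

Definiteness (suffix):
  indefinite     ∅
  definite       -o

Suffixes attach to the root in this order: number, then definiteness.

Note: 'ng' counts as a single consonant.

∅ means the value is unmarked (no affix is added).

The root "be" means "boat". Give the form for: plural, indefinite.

beaf

Attach number plural -af → beaf.
definiteness = indefinite: zero marking, form stays beaf.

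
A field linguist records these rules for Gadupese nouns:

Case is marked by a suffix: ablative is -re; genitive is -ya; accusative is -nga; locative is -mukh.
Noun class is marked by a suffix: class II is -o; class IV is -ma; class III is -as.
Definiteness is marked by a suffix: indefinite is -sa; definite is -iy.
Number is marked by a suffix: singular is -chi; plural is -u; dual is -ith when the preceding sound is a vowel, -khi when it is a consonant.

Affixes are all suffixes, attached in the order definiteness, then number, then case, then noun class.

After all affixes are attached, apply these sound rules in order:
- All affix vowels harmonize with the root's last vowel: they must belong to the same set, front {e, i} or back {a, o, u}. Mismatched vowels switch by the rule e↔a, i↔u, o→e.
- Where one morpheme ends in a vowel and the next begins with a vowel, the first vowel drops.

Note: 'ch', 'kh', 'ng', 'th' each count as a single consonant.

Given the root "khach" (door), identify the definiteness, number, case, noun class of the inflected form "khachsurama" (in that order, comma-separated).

indefinite, plural, ablative, class IV

Segment: khach-sa-u-re-ma.
definiteness: -sa → indefinite.
number: -u → plural.
case: -re → ablative.
noun class: -ma → class IV.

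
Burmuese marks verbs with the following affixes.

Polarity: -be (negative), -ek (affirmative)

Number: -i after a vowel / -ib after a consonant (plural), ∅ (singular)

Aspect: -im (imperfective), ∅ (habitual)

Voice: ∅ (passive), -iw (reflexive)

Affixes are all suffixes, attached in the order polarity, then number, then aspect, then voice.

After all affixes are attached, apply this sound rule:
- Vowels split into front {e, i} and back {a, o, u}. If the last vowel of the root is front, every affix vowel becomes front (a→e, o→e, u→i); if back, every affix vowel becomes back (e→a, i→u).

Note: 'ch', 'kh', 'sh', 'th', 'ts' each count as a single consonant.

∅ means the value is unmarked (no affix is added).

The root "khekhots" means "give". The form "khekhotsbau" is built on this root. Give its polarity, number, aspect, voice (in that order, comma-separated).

negative, plural, habitual, passive

Segment: khekhots-be-i.
polarity: -be → negative.
number: -i/ib → plural.
aspect: ∅ → habitual.
voice: ∅ → passive.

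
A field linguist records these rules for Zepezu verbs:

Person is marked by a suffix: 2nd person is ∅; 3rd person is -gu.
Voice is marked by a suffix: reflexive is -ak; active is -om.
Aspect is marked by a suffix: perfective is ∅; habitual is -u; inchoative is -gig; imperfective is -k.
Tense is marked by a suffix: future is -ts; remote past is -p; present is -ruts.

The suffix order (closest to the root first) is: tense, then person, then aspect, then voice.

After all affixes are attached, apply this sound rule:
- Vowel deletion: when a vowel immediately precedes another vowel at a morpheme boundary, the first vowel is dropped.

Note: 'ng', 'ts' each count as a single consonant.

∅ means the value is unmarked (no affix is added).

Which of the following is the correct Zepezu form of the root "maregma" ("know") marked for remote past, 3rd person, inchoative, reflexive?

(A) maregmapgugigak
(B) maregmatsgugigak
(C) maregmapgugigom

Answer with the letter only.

Attach tense remote past -p → maregmap.
Attach person 3rd person -gu → maregmapgu.
Attach aspect inchoative -gig → maregmapgugig.
Attach voice reflexive -ak → maregmapgugigak.
Vowel deletion: no change.
So the correct form is maregmapgugigak, option (A).
(B) maregmatsgugigak is wrong: it uses future instead of remote past for tense.
(C) maregmapgugigom is wrong: it uses active instead of reflexive for voice.

A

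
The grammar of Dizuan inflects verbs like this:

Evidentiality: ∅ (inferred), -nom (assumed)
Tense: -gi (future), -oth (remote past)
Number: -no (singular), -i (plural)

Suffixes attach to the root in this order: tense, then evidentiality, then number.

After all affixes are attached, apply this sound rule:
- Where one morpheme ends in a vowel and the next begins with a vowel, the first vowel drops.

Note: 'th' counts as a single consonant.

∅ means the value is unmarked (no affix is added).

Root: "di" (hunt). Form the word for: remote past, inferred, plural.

Attach tense remote past -oth → dioth.
evidentiality = inferred: zero marking, form stays dioth.
Attach number plural -i → diothi.
Apply vowel deletion: diothi → dothi.

dothi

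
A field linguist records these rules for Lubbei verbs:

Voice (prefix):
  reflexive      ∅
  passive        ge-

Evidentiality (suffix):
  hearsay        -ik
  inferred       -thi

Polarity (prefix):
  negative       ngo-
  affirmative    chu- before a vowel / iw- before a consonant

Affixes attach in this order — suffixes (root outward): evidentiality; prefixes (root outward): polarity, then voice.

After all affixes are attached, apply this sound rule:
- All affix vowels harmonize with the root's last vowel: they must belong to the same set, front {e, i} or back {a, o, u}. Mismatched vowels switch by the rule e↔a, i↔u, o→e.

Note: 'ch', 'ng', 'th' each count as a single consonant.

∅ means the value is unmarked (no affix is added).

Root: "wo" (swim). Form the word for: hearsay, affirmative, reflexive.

uwwouk

Attach evidentiality hearsay -ik → woik.
Attach polarity affirmative iw- (before consonant 'w') → iwwoik.
voice = reflexive: zero marking, form stays iwwoik.
Apply vowel harmony: iwwoik → uwwouk.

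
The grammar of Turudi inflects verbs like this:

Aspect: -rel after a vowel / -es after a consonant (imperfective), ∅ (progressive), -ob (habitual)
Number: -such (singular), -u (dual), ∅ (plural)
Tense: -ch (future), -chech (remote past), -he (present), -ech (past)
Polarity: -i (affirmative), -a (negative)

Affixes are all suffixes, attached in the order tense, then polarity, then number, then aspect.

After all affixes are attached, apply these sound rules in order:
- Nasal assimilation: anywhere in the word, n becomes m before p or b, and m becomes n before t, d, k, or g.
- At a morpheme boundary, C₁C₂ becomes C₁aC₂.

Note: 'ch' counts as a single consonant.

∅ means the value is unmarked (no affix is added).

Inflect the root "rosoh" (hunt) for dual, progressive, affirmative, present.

rosohaheiu

Attach tense present -he → rosohhe.
Attach polarity affirmative -i → rosohhei.
Attach number dual -u → rosohheiu.
aspect = progressive: zero marking, form stays rosohheiu.
Nasal assimilation: no change.
Apply epenthesis: rosohheiu → rosohaheiu.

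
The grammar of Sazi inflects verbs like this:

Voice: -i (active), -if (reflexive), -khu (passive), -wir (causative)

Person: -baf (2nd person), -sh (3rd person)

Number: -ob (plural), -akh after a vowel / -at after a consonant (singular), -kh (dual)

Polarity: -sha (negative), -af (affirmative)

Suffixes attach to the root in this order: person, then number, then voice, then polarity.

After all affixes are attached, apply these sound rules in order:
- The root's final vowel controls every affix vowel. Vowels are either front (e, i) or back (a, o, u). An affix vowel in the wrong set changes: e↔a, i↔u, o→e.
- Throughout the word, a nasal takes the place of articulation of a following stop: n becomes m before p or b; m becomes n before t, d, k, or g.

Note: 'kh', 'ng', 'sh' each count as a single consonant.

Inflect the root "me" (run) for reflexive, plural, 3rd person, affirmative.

meshebifef

Attach person 3rd person -sh → mesh.
Attach number plural -ob → meshob.
Attach voice reflexive -if → meshobif.
Attach polarity affirmative -af → meshobifaf.
Apply vowel harmony: meshobifaf → meshebifef.
Nasal assimilation: no change.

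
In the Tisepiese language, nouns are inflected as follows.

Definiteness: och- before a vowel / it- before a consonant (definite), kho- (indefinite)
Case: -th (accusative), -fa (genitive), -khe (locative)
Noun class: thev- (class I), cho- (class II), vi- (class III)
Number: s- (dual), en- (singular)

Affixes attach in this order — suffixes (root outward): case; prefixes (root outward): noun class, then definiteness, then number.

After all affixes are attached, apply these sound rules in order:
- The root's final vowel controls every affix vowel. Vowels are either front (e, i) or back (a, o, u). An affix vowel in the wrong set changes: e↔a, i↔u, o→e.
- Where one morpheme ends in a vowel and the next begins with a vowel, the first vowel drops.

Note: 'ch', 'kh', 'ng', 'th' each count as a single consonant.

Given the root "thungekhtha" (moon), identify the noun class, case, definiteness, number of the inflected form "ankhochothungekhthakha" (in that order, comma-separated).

Segment: en-kho-cho-thungekhtha-khe.
noun class: cho- → class II.
case: -khe → locative.
definiteness: kho- → indefinite.
number: en- → singular.

class II, locative, indefinite, singular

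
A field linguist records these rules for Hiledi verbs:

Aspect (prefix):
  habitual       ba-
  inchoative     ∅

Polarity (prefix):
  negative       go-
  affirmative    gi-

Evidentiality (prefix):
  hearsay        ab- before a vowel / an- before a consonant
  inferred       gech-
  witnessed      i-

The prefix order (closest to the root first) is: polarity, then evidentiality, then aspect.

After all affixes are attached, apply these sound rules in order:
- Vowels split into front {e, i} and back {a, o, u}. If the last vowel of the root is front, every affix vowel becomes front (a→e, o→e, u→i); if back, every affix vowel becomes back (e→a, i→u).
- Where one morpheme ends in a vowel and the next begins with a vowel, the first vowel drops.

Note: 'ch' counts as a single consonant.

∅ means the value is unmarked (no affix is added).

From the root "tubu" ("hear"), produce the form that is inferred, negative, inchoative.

gachgotubu

Attach polarity negative go- → gotubu.
Attach evidentiality inferred gech- → gechgotubu.
aspect = inchoative: zero marking, form stays gechgotubu.
Apply vowel harmony: gechgotubu → gachgotubu.
Vowel deletion: no change.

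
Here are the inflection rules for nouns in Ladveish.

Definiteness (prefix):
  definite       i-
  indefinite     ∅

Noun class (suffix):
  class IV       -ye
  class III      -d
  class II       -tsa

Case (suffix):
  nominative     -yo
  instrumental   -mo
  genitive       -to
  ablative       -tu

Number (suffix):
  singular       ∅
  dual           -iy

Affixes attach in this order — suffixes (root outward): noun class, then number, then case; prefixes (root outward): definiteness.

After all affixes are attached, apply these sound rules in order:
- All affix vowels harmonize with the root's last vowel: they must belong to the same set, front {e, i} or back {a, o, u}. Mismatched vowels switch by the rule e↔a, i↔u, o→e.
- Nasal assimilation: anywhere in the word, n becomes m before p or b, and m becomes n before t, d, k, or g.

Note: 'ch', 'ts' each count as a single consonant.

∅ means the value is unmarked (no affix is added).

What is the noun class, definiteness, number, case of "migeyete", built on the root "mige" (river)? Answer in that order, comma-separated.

Segment: mige-ye-to.
noun class: -ye → class IV.
definiteness: ∅ → indefinite.
number: ∅ → singular.
case: -to → genitive.

class IV, indefinite, singular, genitive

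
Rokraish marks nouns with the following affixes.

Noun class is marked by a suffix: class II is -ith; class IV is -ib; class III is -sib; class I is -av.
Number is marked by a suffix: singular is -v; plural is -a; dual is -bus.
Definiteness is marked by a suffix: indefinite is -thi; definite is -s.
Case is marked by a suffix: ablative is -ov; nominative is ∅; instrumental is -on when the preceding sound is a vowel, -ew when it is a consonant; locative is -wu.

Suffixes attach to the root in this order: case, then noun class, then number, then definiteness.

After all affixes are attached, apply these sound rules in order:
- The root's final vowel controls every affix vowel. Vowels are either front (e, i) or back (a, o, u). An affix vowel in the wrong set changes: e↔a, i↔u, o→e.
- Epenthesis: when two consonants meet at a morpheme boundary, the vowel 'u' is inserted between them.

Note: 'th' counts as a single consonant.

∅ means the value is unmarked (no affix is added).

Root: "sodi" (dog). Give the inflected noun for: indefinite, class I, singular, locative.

sodiwievuvuthi

Attach case locative -wu → sodiwu.
Attach noun class class I -av → sodiwuav.
Attach number singular -v → sodiwuavv.
Attach definiteness indefinite -thi → sodiwuavvthi.
Apply vowel harmony: sodiwuavvthi → sodiwievvthi.
Apply epenthesis: sodiwievvthi → sodiwievuvuthi.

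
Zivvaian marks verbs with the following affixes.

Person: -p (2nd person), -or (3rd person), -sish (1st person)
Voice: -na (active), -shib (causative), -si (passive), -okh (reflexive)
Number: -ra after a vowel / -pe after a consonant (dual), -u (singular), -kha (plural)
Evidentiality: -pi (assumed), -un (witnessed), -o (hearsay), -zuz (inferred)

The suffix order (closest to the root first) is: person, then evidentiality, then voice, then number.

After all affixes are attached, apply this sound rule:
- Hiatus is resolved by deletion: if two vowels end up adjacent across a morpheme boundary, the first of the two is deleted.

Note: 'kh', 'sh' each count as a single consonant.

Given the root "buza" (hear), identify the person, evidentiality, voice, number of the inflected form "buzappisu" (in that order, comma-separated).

2nd person, assumed, passive, singular

Segment: buza-p-pi-si-u.
person: -p → 2nd person.
evidentiality: -pi → assumed.
voice: -si → passive.
number: -u → singular.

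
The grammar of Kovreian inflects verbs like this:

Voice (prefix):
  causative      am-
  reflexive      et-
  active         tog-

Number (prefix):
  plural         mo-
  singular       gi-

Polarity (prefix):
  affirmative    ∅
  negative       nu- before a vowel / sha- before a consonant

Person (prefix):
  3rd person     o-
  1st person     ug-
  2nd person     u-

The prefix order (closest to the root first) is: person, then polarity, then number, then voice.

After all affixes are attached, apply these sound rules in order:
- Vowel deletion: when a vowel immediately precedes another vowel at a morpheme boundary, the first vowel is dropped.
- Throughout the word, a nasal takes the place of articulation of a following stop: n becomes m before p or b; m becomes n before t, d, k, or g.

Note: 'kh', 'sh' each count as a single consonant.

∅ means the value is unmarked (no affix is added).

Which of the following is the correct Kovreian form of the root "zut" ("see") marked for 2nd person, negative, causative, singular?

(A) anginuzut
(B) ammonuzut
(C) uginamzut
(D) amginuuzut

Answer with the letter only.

A

Attach person 2nd person u- → uzut.
Attach polarity negative nu- (before vowel 'u') → nuuzut.
Attach number singular gi- → ginuuzut.
Attach voice causative am- → amginuuzut.
Apply vowel deletion: amginuuzut → amginuzut.
Apply nasal assimilation: amginuzut → anginuzut.
So the correct form is anginuzut, option (A).
(B) ammonuzut is wrong: it uses plural instead of singular for number.
(D) amginuuzut is wrong: it fails to apply the sound rule(s).
(C) uginamzut is wrong: it has the affixes in the wrong order.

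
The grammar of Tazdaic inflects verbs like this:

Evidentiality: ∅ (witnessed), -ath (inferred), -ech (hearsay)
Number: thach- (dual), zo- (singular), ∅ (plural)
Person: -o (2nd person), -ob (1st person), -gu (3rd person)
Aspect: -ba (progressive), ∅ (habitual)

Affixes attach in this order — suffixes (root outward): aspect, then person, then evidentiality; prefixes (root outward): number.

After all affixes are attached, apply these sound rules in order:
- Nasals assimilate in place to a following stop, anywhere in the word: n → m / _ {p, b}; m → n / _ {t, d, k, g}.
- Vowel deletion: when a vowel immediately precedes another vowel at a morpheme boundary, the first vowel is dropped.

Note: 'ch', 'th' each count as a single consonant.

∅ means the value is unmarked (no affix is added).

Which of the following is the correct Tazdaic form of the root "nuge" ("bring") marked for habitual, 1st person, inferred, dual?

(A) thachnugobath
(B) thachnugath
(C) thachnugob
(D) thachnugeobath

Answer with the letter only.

A

aspect = habitual: zero marking, form stays nuge.
Attach number dual thach- → thachnuge.
Attach person 1st person -ob → thachnugeob.
Attach evidentiality inferred -ath → thachnugeobath.
Nasal assimilation: no change.
Apply vowel deletion: thachnugeobath → thachnugobath.
So the correct form is thachnugobath, option (A).
(D) thachnugeobath is wrong: it fails to apply the sound rule(s).
(C) thachnugob is wrong: it uses witnessed instead of inferred for evidentiality.
(B) thachnugath is wrong: it uses 2nd person instead of 1st person for person.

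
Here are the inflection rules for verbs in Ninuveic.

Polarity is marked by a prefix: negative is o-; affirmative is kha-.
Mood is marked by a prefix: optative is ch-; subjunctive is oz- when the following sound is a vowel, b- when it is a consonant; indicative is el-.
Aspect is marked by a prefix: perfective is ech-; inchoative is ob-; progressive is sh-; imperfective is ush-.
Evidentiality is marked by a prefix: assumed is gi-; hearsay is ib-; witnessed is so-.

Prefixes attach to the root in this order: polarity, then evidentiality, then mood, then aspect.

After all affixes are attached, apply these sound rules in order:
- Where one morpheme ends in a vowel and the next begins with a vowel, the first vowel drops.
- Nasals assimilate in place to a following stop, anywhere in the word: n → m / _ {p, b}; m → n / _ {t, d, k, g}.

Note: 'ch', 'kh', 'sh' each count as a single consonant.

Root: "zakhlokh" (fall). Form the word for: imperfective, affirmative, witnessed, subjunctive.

Attach polarity affirmative kha- → khazakhlokh.
Attach evidentiality witnessed so- → sokhazakhlokh.
Attach mood subjunctive b- (before consonant 's') → bsokhazakhlokh.
Attach aspect imperfective ush- → ushbsokhazakhlokh.
Vowel deletion: no change.
Nasal assimilation: no change.

ushbsokhazakhlokh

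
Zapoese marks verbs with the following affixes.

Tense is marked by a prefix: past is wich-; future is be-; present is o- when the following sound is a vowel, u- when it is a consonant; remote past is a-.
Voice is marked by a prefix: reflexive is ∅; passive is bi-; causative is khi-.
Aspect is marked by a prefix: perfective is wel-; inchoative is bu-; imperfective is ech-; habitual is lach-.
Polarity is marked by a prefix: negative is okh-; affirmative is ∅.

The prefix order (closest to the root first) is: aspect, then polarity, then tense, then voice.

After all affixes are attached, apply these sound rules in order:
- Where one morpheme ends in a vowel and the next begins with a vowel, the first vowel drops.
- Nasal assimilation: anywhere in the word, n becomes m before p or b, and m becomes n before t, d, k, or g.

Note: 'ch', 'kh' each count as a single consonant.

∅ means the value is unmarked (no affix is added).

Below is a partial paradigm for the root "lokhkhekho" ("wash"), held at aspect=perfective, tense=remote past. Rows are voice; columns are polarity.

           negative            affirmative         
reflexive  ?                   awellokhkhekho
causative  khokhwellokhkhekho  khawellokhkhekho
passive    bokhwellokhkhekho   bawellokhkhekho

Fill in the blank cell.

okhwellokhkhekho

Attach aspect perfective wel- → wellokhkhekho.
Attach polarity negative okh- → okhwellokhkhekho.
Attach tense remote past a- → aokhwellokhkhekho.
voice = reflexive: zero marking, form stays aokhwellokhkhekho.
Apply vowel deletion: aokhwellokhkhekho → okhwellokhkhekho.
Nasal assimilation: no change.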